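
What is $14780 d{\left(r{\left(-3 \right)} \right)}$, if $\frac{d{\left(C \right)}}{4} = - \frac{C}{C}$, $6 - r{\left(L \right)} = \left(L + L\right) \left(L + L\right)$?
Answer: $-59120$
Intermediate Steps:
$r{\left(L \right)} = 6 - 4 L^{2}$ ($r{\left(L \right)} = 6 - \left(L + L\right) \left(L + L\right) = 6 - 2 L 2 L = 6 - 4 L^{2}$)
$d{\left(C \right)} = -4$ ($d{\left(C \right)} = 4 \left(- \frac{C}{C}\right) = 4 \left(\left(-1\right) 1\right) = 4 \left(-1\right) = -4$)
$14780 d{\left(r{\left(-3 \right)} \right)} = 14780 \left(-4\right) = -59120$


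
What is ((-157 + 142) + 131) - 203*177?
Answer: -35815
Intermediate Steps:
((-157 + 142) + 131) - 203*177 = (-15 + 131) - 35931 = 116 - 35931 = -35815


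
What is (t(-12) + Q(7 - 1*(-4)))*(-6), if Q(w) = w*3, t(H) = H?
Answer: -126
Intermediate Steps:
Q(w) = 3*w
(t(-12) + Q(7 - 1*(-4)))*(-6) = (-12 + 3*(7 - 1*(-4)))*(-6) = (-12 + 3*(7 + 4))*(-6) = (-12 + 3*11)*(-6) = (-12 + 33)*(-6) = 21*(-6) = -126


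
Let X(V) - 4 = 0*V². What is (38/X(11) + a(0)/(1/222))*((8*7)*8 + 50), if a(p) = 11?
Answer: 1220847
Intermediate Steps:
X(V) = 4 (X(V) = 4 + 0*V² = 4 + 0 = 4)
(38/X(11) + a(0)/(1/222))*((8*7)*8 + 50) = (38/4 + 11/(1/222))*((8*7)*8 + 50) = (38*(¼) + 11/(1/222))*(56*8 + 50) = (19/2 + 11*222)*(448 + 50) = (19/2 + 2442)*498 = (4903/2)*498 = 1220847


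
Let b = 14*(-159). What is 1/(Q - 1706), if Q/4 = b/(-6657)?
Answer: -317/540378 ≈ -0.00058663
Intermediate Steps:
b = -2226
Q = 424/317 (Q = 4*(-2226/(-6657)) = 4*(-2226*(-1/6657)) = 4*(106/317) = 424/317 ≈ 1.3375)
1/(Q - 1706) = 1/(424/317 - 1706) = 1/(-540378/317) = -317/540378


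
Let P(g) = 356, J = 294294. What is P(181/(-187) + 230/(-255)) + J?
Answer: 294650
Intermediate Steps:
P(181/(-187) + 230/(-255)) + J = 356 + 294294 = 294650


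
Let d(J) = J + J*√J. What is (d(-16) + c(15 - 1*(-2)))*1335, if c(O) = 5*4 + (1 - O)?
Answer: -16020 - 85440*I ≈ -16020.0 - 85440.0*I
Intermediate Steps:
d(J) = J + J^(3/2)
c(O) = 21 - O (c(O) = 20 + (1 - O) = 21 - O)
(d(-16) + c(15 - 1*(-2)))*1335 = ((-16 + (-16)^(3/2)) + (21 - (15 - 1*(-2))))*1335 = ((-16 - 64*I) + (21 - (15 + 2)))*1335 = ((-16 - 64*I) + (21 - 1*17))*1335 = ((-16 - 64*I) + (21 - 17))*1335 = ((-16 - 64*I) + 4)*1335 = (-12 - 64*I)*1335 = -16020 - 85440*I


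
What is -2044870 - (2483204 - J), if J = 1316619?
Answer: -3211455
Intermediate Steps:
-2044870 - (2483204 - J) = -2044870 - (2483204 - 1*1316619) = -2044870 - (2483204 - 1316619) = -2044870 - 1*1166585 = -2044870 - 1166585 = -3211455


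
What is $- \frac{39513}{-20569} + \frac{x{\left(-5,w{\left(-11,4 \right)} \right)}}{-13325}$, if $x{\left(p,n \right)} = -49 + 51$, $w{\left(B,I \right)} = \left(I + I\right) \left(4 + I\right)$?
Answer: $\frac{526469587}{274081925} \approx 1.9208$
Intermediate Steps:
$w{\left(B,I \right)} = 2 I \left(4 + I\right)$
$x{\left(p,n \right)} = 2$
$- \frac{39513}{-20569} + \frac{x{\left(-5,w{\left(-11,4 \right)} \right)}}{-13325} = - \frac{39513}{-20569} + \frac{2}{-13325} = \left(-39513\right) \left(- \frac{1}{20569}\right) + 2 \left(- \frac{1}{13325}\right) = \frac{39513}{20569} - \frac{2}{13325} = \frac{526469587}{274081925}$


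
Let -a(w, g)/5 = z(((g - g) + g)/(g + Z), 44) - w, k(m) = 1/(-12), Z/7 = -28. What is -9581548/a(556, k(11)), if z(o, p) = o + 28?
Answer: -22545382444/6211915 ≈ -3629.4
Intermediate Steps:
Z = -196 (Z = 7*(-28) = -196)
k(m) = -1/12
z(o, p) = 28 + o
a(w, g) = -140 + 5*w - 5*g/(-196 + g) (a(w, g) = -5*((28 + ((g - g) + g)/(g - 196)) - w) = -5*((28 + (0 + g)/(-196 + g)) - w) = -5*((28 + g/(-196 + g)) - w) = -5*(28 - w + g/(-196 + g)) = -140 + 5*w - 5*g/(-196 + g))
-9581548/a(556, k(11)) = -9581548*(-196 - 1/12)/(5*(5488 - 29*(-1/12) + 556*(-196 - 1/12))) = -9581548*(-2353/(60*(5488 + 29/12 + 556*(-2353/12)))) = -9581548*(-2353/(60*(5488 + 29/12 - 327067/3))) = -9581548/(5*(-12/2353)*(-1242383/12)) = -9581548/6211915/2353 = -9581548*2353/6211915 = -22545382444/6211915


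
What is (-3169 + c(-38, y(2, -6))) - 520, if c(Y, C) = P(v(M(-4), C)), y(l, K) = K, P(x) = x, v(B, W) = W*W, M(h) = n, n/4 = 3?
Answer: -3653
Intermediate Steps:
n = 12 (n = 4*3 = 12)
M(h) = 12
v(B, W) = W²
c(Y, C) = C²
(-3169 + c(-38, y(2, -6))) - 520 = (-3169 + (-6)²) - 520 = (-3169 + 36) - 520 = -3133 - 520 = -3653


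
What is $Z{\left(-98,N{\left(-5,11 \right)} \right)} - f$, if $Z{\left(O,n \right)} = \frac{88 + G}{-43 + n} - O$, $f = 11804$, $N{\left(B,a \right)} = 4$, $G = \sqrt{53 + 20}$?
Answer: $- \frac{456622}{39} - \frac{\sqrt{73}}{39} \approx -11708.0$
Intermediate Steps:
$G = \sqrt{73} \approx 8.544$
$Z{\left(O,n \right)} = - O + \frac{88 + \sqrt{73}}{-43 + n}$ ($Z{\left(O,n \right)} = \frac{88 + \sqrt{73}}{-43 + n} - O = - O + \frac{88 + \sqrt{73}}{-43 + n}$)
$Z{\left(-98,N{\left(-5,11 \right)} \right)} - f = \frac{88 + \sqrt{73} + 43 \left(-98\right) - \left(-98\right) 4}{-43 + 4} - 11804 = \frac{88 + \sqrt{73} - 4214 + 392}{-39} - 11804 = - \frac{-3734 + \sqrt{73}}{39} - 11804 = \left(\frac{3734}{39} - \frac{\sqrt{73}}{39}\right) - 11804 = - \frac{456622}{39} - \frac{\sqrt{73}}{39}$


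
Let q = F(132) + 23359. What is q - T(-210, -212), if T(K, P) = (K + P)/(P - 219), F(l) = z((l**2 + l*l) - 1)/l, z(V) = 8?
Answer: 332221993/14223 ≈ 23358.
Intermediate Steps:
F(l) = 8/l
T(K, P) = (K + P)/(-219 + P)
q = 770849/33 (q = 8/132 + 23359 = 8*(1/132) + 23359 = 2/33 + 23359 = 770849/33 ≈ 23359.)
q - T(-210, -212) = 770849/33 - (-210 - 212)/(-219 - 212) = 770849/33 - (-422)/(-431) = 770849/33 - (-1)*(-422)/431 = 770849/33 - 1*422/431 = 770849/33 - 422/431 = 332221993/14223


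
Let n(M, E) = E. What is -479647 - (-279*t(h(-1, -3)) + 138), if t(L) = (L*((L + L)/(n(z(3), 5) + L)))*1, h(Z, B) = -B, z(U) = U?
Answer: -1916629/4 ≈ -4.7916e+5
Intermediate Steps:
t(L) = 2*L²/(5 + L) (t(L) = (L*((L + L)/(5 + L)))*1 = (L*((2*L)/(5 + L)))*1 = (L*(2*L/(5 + L)))*1 = (2*L²/(5 + L))*1 = 2*L²/(5 + L))
-479647 - (-279*t(h(-1, -3)) + 138) = -479647 - (-558*(-1*(-3))²/(5 - 1*(-3)) + 138) = -479647 - (-558*3²/(5 + 3) + 138) = -479647 - (-558*9/8 + 138) = -479647 - (-279*9/4 + 138) = -479647 - (-2511/4 + 138) = -479647 - 1*(-1959/4) = -479647 + 1959/4 = -1916629/4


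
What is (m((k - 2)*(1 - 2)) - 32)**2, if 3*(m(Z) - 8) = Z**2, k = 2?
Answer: 576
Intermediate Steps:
m(Z) = 8 + Z**2/3
(m((k - 2)*(1 - 2)) - 32)**2 = ((8 + ((2 - 2)*(1 - 2))**2/3) - 32)**2 = ((8 + (0*(-1))**2/3) - 32)**2 = ((8 + (1/3)*0**2) - 32)**2 = ((8 + (1/3)*0) - 32)**2 = ((8 + 0) - 32)**2 = (8 - 32)**2 = (-24)**2 = 576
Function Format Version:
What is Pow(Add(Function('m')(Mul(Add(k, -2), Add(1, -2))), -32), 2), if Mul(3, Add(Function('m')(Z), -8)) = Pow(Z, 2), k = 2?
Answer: 576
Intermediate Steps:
Function('m')(Z) = Add(8, Mul(Rational(1, 3), Pow(Z, 2)))
Pow(Add(Function('m')(Mul(Add(k, -2), Add(1, -2))), -32), 2) = Pow(Add(Add(8, Mul(Rational(1, 3), Pow(Mul(Add(2, -2), Add(1, -2)), 2))), -32), 2) = Pow(Add(Add(8, Mul(Rational(1, 3), Pow(Mul(0, -1), 2))), -32), 2) = Pow(Add(Add(8, Mul(Rational(1, 3), Pow(0, 2))), -32), 2) = Pow(Add(Add(8, Mul(Rational(1, 3), 0)), -32), 2) = Pow(Add(Add(8, 0), -32), 2) = Pow(Add(8, -32), 2) = Pow(-24, 2) = 576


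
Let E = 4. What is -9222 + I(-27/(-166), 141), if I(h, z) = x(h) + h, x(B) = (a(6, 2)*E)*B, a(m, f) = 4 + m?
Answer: -1529745/166 ≈ -9215.3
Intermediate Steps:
x(B) = 40*B (x(B) = ((4 + 6)*4)*B = (10*4)*B = 40*B)
I(h, z) = 41*h (I(h, z) = 40*h + h = 41*h)
-9222 + I(-27/(-166), 141) = -9222 + 41*(-27/(-166)) = -9222 + 41*(-27*(-1/166)) = -9222 + 41*(27/166) = -9222 + 1107/166 = -1529745/166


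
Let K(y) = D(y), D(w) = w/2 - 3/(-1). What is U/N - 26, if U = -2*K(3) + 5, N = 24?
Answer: -157/6 ≈ -26.167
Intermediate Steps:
D(w) = 3 + w/2 (D(w) = w*(½) - 3*(-1) = w/2 + 3 = 3 + w/2)
K(y) = 3 + y/2
U = -4 (U = -2*(3 + (½)*3) + 5 = -2*(3 + 3/2) + 5 = -2*9/2 + 5 = -9 + 5 = -4)
U/N - 26 = -4/24 - 26 = (1/24)*(-4) - 26 = -⅙ - 26 = -157/6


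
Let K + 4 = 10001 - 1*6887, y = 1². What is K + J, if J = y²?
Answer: 3111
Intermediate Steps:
y = 1
K = 3110 (K = -4 + (10001 - 1*6887) = -4 + (10001 - 6887) = -4 + 3114 = 3110)
J = 1 (J = 1² = 1)
K + J = 3110 + 1 = 3111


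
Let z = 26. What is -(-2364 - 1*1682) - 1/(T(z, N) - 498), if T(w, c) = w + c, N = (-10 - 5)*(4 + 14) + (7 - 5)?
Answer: 2994041/740 ≈ 4046.0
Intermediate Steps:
N = -268 (N = -15*18 + 2 = -270 + 2 = -268)
T(w, c) = c + w
-(-2364 - 1*1682) - 1/(T(z, N) - 498) = -(-2364 - 1*1682) - 1/((-268 + 26) - 498) = -(-2364 - 1682) - 1/(-242 - 498) = -1*(-4046) - 1/(-740) = 4046 - 1*(-1/740) = 4046 + 1/740 = 2994041/740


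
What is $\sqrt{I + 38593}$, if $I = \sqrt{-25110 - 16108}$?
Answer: $\sqrt{38593 + i \sqrt{41218}} \approx 196.45 + 0.5167 i$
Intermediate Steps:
$I = i \sqrt{41218}$ ($I = \sqrt{-41218} = i \sqrt{41218} \approx 203.02 i$)
$\sqrt{I + 38593} = \sqrt{i \sqrt{41218} + 38593} = \sqrt{38593 + i \sqrt{41218}}$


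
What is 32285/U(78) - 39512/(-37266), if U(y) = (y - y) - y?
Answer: -66669493/161486 ≈ -412.85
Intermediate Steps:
U(y) = -y (U(y) = 0 - y = -y)
32285/U(78) - 39512/(-37266) = 32285/((-1*78)) - 39512/(-37266) = 32285/(-78) - 39512*(-1/37266) = 32285*(-1/78) + 19756/18633 = -32285/78 + 19756/18633 = -66669493/161486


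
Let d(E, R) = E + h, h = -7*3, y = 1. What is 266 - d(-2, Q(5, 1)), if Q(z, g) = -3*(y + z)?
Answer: 289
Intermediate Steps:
Q(z, g) = -3 - 3*z (Q(z, g) = -3*(1 + z) = -3 - 3*z)
h = -21
d(E, R) = -21 + E (d(E, R) = E - 21 = -21 + E)
266 - d(-2, Q(5, 1)) = 266 - (-21 - 2) = 266 - 1*(-23) = 266 + 23 = 289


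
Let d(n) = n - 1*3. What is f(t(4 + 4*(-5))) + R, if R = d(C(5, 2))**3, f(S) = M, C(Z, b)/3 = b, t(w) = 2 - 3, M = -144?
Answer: -117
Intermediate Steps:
t(w) = -1
C(Z, b) = 3*b
f(S) = -144
d(n) = -3 + n (d(n) = n - 3 = -3 + n)
R = 27 (R = (-3 + 3*2)**3 = (-3 + 6)**3 = 3**3 = 27)
f(t(4 + 4*(-5))) + R = -144 + 27 = -117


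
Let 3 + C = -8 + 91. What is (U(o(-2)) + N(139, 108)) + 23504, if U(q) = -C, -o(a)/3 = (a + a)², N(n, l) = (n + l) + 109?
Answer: 23780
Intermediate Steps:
C = 80 (C = -3 + (-8 + 91) = -3 + 83 = 80)
N(n, l) = 109 + l + n (N(n, l) = (l + n) + 109 = 109 + l + n)
o(a) = -12*a² (o(a) = -3*(a + a)² = -3*4*a² = -12*a²)
U(q) = -80 (U(q) = -1*80 = -80)
(U(o(-2)) + N(139, 108)) + 23504 = (-80 + (109 + 108 + 139)) + 23504 = (-80 + 356) + 23504 = 276 + 23504 = 23780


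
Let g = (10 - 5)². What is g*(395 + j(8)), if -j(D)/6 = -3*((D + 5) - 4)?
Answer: 13925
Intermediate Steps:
g = 25 (g = 5² = 25)
j(D) = 18 + 18*D (j(D) = -(-18)*((D + 5) - 4) = -(-18)*((5 + D) - 4) = -(-18)*(1 + D) = -6*(-3 - 3*D) = 18 + 18*D)
g*(395 + j(8)) = 25*(395 + (18 + 18*8)) = 25*(395 + (18 + 144)) = 25*(395 + 162) = 25*557 = 13925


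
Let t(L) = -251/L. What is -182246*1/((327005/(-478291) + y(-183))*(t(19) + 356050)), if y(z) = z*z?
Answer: -828082905067/54175634111830753 ≈ -1.5285e-5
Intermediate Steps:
y(z) = z**2
-182246*1/((327005/(-478291) + y(-183))*(t(19) + 356050)) = -182246*1/((-251/19 + 356050)*(327005/(-478291) + (-183)**2)) = -182246*1/((-251*1/19 + 356050)*(327005*(-1/478291) + 33489)) = -182246*1/((-327005/478291 + 33489)*(-251/19 + 356050)) = -182246/((6764699/19)*(16017160294/478291)) = -182246/108351268223661506/9087529 = -182246*9087529/108351268223661506 = -828082905067/54175634111830753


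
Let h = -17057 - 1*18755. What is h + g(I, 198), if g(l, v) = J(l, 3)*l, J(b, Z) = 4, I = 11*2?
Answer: -35724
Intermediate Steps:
I = 22
g(l, v) = 4*l
h = -35812 (h = -17057 - 18755 = -35812)
h + g(I, 198) = -35812 + 4*22 = -35812 + 88 = -35724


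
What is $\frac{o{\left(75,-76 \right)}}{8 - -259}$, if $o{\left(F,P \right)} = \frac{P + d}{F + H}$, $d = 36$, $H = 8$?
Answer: $- \frac{40}{22161} \approx -0.001805$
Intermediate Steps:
$o{\left(F,P \right)} = \frac{36 + P}{8 + F}$ ($o{\left(F,P \right)} = \frac{P + 36}{F + 8} = \frac{36 + P}{8 + F}$)
$\frac{o{\left(75,-76 \right)}}{8 - -259} = \frac{\frac{1}{8 + 75} \left(36 - 76\right)}{8 - -259} = \frac{\frac{1}{83} \left(-40\right)}{8 + 259} = \frac{\frac{1}{83} \left(-40\right)}{267} = \left(- \frac{40}{83}\right) \frac{1}{267} = - \frac{40}{22161}$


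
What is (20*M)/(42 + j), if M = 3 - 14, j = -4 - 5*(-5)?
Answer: -220/63 ≈ -3.4921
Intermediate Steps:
j = 21 (j = -4 + 25 = 21)
M = -11
(20*M)/(42 + j) = (20*(-11))/(42 + 21) = -220/63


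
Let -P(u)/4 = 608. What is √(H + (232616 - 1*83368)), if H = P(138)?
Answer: 8*√2294 ≈ 383.17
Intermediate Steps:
P(u) = -2432 (P(u) = -4*608 = -2432)
H = -2432
√(H + (232616 - 1*83368)) = √(-2432 + (232616 - 1*83368)) = √(-2432 + (232616 - 83368)) = √(-2432 + 149248) = √146816 = 8*√2294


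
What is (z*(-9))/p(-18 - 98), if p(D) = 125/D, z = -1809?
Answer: -1888596/125 ≈ -15109.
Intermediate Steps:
(z*(-9))/p(-18 - 98) = (-1809*(-9))/((125/(-18 - 98))) = 16281/((125/(-116))) = 16281/((125*(-1/116))) = 16281/(-125/116) = 16281*(-116/125) = -1888596/125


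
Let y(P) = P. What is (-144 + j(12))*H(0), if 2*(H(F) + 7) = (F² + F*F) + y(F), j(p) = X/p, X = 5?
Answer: 12061/12 ≈ 1005.1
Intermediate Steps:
j(p) = 5/p
H(F) = -7 + F² + F/2 (H(F) = -7 + ((F² + F*F) + F)/2 = -7 + ((F² + F²) + F)/2 = -7 + (2*F² + F)/2 = -7 + (F + 2*F²)/2 = -7 + (F² + F/2) = -7 + F² + F/2)
(-144 + j(12))*H(0) = (-144 + 5/12)*(-7 + 0² + (½)*0) = (-144 + 5*(1/12))*(-7 + 0 + 0) = (-144 + 5/12)*(-7) = -1723/12*(-7) = 12061/12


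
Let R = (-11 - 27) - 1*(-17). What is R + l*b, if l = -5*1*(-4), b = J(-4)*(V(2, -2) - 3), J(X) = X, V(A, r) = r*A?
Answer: 539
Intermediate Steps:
V(A, r) = A*r
b = 28 (b = -4*(2*(-2) - 3) = -4*(-4 - 3) = -4*(-7) = 28)
l = 20 (l = -5*(-4) = 20)
R = -21 (R = -38 + 17 = -21)
R + l*b = -21 + 20*28 = -21 + 560 = 539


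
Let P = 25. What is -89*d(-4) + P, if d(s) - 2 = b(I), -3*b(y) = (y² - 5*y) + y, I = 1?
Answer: -242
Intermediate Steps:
b(y) = -y²/3 + 4*y/3 (b(y) = -((y² - 5*y) + y)/3 = -(y² - 4*y)/3 = -y²/3 + 4*y/3)
d(s) = 3 (d(s) = 2 + (⅓)*1*(4 - 1*1) = 2 + (⅓)*1*(4 - 1) = 2 + (⅓)*1*3 = 2 + 1 = 3)
-89*d(-4) + P = -89*3 + 25 = -267 + 25 = -242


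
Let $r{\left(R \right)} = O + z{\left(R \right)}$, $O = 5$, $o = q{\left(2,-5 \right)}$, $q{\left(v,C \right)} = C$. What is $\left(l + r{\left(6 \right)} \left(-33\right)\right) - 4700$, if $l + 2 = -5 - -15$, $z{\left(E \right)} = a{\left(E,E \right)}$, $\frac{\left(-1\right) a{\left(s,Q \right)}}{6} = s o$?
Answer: $-10797$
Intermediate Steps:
$o = -5$
$a{\left(s,Q \right)} = 30 s$ ($a{\left(s,Q \right)} = - 6 s \left(-5\right) = - 6 \left(- 5 s\right) = 30 s$)
$z{\left(E \right)} = 30 E$
$r{\left(R \right)} = 5 + 30 R$
$l = 8$ ($l = -2 - -10 = -2 + \left(-5 + 15\right) = -2 + 10 = 8$)
$\left(l + r{\left(6 \right)} \left(-33\right)\right) - 4700 = \left(8 + \left(5 + 30 \cdot 6\right) \left(-33\right)\right) - 4700 = \left(8 + \left(5 + 180\right) \left(-33\right)\right) - 4700 = \left(8 + 185 \left(-33\right)\right) - 4700 = \left(8 - 6105\right) - 4700 = -6097 - 4700 = -10797$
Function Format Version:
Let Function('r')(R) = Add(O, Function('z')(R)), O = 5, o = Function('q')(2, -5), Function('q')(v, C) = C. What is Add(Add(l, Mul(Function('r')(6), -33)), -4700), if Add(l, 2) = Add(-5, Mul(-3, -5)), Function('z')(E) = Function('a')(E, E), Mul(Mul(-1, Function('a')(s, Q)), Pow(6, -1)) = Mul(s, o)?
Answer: -10797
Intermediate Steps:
o = -5
Function('a')(s, Q) = Mul(30, s) (Function('a')(s, Q) = Mul(-6, Mul(s, -5)) = Mul(-6, Mul(-5, s)) = Mul(30, s))
Function('z')(E) = Mul(30, E)
Function('r')(R) = Add(5, Mul(30, R))
l = 8 (l = Add(-2, Add(-5, Mul(-3, -5))) = Add(-2, Add(-5, 15)) = Add(-2, 10) = 8)
Add(Add(l, Mul(Function('r')(6), -33)), -4700) = Add(Add(8, Mul(Add(5, Mul(30, 6)), -33)), -4700) = Add(Add(8, Mul(Add(5, 180), -33)), -4700) = Add(Add(8, Mul(185, -33)), -4700) = Add(Add(8, -6105), -4700) = Add(-6097, -4700) = -10797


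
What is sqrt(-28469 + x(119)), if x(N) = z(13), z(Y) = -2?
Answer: I*sqrt(28471) ≈ 168.73*I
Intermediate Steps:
x(N) = -2
sqrt(-28469 + x(119)) = sqrt(-28469 - 2) = sqrt(-28471) = I*sqrt(28471)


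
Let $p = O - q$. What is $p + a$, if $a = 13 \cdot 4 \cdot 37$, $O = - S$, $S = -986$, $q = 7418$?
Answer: $-4508$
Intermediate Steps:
$O = 986$ ($O = \left(-1\right) \left(-986\right) = 986$)
$a = 1924$ ($a = 52 \cdot 37 = 1924$)
$p = -6432$ ($p = 986 - 7418 = -6432$)
$p + a = -6432 + 1924 = -4508$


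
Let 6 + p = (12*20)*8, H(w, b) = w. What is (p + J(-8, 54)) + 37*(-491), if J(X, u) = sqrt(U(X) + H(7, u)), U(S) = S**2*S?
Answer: -16253 + I*sqrt(505) ≈ -16253.0 + 22.472*I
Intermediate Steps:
U(S) = S**3
p = 1914 (p = -6 + (12*20)*8 = -6 + 240*8 = -6 + 1920 = 1914)
J(X, u) = sqrt(7 + X**3) (J(X, u) = sqrt(X**3 + 7) = sqrt(7 + X**3))
(p + J(-8, 54)) + 37*(-491) = (1914 + sqrt(7 + (-8)**3)) + 37*(-491) = (1914 + sqrt(7 - 512)) - 18167 = (1914 + sqrt(-505)) - 18167 = (1914 + I*sqrt(505)) - 18167 = -16253 + I*sqrt(505)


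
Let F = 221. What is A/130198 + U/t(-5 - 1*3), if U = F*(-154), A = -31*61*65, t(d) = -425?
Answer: 257583521/3254950 ≈ 79.136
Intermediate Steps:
A = -122915 (A = -1891*65 = -122915)
U = -34034 (U = 221*(-154) = -34034)
A/130198 + U/t(-5 - 1*3) = -122915/130198 - 34034/(-425) = -122915*1/130198 - 34034*(-1/425) = -122915/130198 + 2002/25 = 257583521/3254950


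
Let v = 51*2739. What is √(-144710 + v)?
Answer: I*√5021 ≈ 70.859*I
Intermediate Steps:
v = 139689
√(-144710 + v) = √(-144710 + 139689) = √(-5021) = I*√5021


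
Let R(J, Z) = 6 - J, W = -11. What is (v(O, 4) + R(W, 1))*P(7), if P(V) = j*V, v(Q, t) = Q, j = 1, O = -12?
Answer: 35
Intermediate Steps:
P(V) = V (P(V) = 1*V = V)
(v(O, 4) + R(W, 1))*P(7) = (-12 + (6 - 1*(-11)))*7 = (-12 + (6 + 11))*7 = (-12 + 17)*7 = 5*7 = 35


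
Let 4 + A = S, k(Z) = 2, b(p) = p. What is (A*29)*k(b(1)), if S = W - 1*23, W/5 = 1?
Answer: -1276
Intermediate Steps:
W = 5 (W = 5*1 = 5)
S = -18 (S = 5 - 1*23 = 5 - 23 = -18)
A = -22 (A = -4 - 18 = -22)
(A*29)*k(b(1)) = -22*29*2 = -638*2 = -1276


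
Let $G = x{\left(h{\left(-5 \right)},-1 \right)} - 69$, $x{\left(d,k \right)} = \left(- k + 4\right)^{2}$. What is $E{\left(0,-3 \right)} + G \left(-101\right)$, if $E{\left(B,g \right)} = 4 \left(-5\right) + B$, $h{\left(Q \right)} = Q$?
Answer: $4424$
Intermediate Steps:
$x{\left(d,k \right)} = \left(4 - k\right)^{2}$
$G = -44$ ($G = \left(-4 - 1\right)^{2} - 69 = \left(-5\right)^{2} - 69 = 25 - 69 = -44$)
$E{\left(B,g \right)} = -20 + B$
$E{\left(0,-3 \right)} + G \left(-101\right) = \left(-20 + 0\right) - -4444 = -20 + 4444 = 4424$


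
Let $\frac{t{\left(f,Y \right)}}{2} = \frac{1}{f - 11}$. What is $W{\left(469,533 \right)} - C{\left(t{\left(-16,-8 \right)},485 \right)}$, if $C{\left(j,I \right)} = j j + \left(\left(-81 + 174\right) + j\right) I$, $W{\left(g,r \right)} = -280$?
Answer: $- \frac{33059479}{729} \approx -45349.0$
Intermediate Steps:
$t{\left(f,Y \right)} = \frac{2}{-11 + f}$ ($t{\left(f,Y \right)} = \frac{2}{f - 11} = \frac{2}{-11 + f}$)
$C{\left(j,I \right)} = j^{2} + I \left(93 + j\right)$ ($C{\left(j,I \right)} = j^{2} + \left(93 + j\right) I = j^{2} + I \left(93 + j\right)$)
$W{\left(469,533 \right)} - C{\left(t{\left(-16,-8 \right)},485 \right)} = -280 - \left(\left(\frac{2}{-11 - 16}\right)^{2} + 93 \cdot 485 + 485 \frac{2}{-11 - 16}\right) = -280 - \left(\left(\frac{2}{-27}\right)^{2} + 45105 + 485 \frac{2}{-27}\right) = -280 - \left(\left(2 \left(- \frac{1}{27}\right)\right)^{2} + 45105 + 485 \cdot 2 \left(- \frac{1}{27}\right)\right) = -280 - \left(\left(- \frac{2}{27}\right)^{2} + 45105 + 485 \left(- \frac{2}{27}\right)\right) = -280 - \left(\frac{4}{729} + 45105 - \frac{970}{27}\right) = -280 - \frac{32855359}{729} = - \frac{33059479}{729}$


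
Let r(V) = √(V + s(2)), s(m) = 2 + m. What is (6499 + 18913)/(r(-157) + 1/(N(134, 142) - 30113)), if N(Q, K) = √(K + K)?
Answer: 25412*(-30113 + 2*√71)/(1 - 3*I*√17*(30113 - 2*√71)) ≈ -0.0055187 - 2054.4*I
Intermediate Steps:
N(Q, K) = √2*√K (N(Q, K) = √(2*K) = √2*√K)
r(V) = √(4 + V) (r(V) = √(V + (2 + 2)) = √(V + 4) = √(4 + V))
(6499 + 18913)/(r(-157) + 1/(N(134, 142) - 30113)) = (6499 + 18913)/(√(4 - 157) + 1/(√2*√142 - 30113)) = 25412/(√(-153) + 1/(2*√71 - 30113)) = 25412/(3*I*√17 + 1/(-30113 + 2*√71)) = 25412/(1/(-30113 + 2*√71) + 3*I*√17)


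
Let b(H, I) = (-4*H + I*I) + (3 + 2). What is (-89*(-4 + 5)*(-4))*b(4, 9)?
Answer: 24920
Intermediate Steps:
b(H, I) = 5 + I² - 4*H (b(H, I) = (-4*H + I²) + 5 = (I² - 4*H) + 5 = 5 + I² - 4*H)
(-89*(-4 + 5)*(-4))*b(4, 9) = (-89*(-4 + 5)*(-4))*(5 + 9² - 4*4) = (-89*(-4))*(5 + 81 - 16) = -89*(-4)*70 = 356*70 = 24920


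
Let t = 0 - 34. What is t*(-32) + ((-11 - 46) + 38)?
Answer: 1069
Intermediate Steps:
t = -34
t*(-32) + ((-11 - 46) + 38) = -34*(-32) + ((-11 - 46) + 38) = 1088 + (-57 + 38) = 1088 - 19 = 1069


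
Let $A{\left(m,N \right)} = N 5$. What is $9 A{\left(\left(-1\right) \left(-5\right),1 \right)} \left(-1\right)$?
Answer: $-45$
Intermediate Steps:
$A{\left(m,N \right)} = 5 N$
$9 A{\left(\left(-1\right) \left(-5\right),1 \right)} \left(-1\right) = 9 \cdot 5 \cdot 1 \left(-1\right) = 9 \cdot 5 \left(-1\right) = 45 \left(-1\right) = -45$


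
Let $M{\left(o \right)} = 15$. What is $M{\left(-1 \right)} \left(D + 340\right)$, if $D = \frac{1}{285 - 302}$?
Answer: $\frac{86685}{17} \approx 5099.1$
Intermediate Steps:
$D = - \frac{1}{17}$ ($D = \frac{1}{-17} = - \frac{1}{17} \approx -0.058824$)
$M{\left(-1 \right)} \left(D + 340\right) = 15 \left(- \frac{1}{17} + 340\right) = 15 \cdot \frac{5779}{17} = \frac{86685}{17}$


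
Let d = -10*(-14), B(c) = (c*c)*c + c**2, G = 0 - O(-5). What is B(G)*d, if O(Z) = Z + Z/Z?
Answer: 11200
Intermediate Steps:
O(Z) = 1 + Z (O(Z) = Z + 1 = 1 + Z)
G = 4 (G = 0 - (1 - 5) = 0 - 1*(-4) = 0 + 4 = 4)
B(c) = c**2 + c**3 (B(c) = c**2*c + c**2 = c**3 + c**2 = c**2 + c**3)
d = 140
B(G)*d = (4**2*(1 + 4))*140 = (16*5)*140 = 80*140 = 11200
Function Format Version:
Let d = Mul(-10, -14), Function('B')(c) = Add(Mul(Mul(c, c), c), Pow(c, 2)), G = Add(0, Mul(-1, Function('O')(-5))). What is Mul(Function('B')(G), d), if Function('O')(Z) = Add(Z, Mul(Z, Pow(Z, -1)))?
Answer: 11200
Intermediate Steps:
Function('O')(Z) = Add(1, Z) (Function('O')(Z) = Add(Z, 1) = Add(1, Z))
G = 4 (G = Add(0, Mul(-1, Add(1, -5))) = Add(0, Mul(-1, -4)) = Add(0, 4) = 4)
Function('B')(c) = Add(Pow(c, 2), Pow(c, 3)) (Function('B')(c) = Add(Mul(Pow(c, 2), c), Pow(c, 2)) = Add(Pow(c, 3), Pow(c, 2)) = Add(Pow(c, 2), Pow(c, 3)))
d = 140
Mul(Function('B')(G), d) = Mul(Mul(Pow(4, 2), Add(1, 4)), 140) = Mul(Mul(16, 5), 140) = Mul(80, 140) = 11200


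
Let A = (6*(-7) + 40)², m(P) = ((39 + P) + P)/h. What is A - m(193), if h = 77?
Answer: -117/77 ≈ -1.5195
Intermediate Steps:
m(P) = 39/77 + 2*P/77 (m(P) = ((39 + P) + P)/77 = (39 + 2*P)*(1/77) = 39/77 + 2*P/77)
A = 4 (A = (-42 + 40)² = (-2)² = 4)
A - m(193) = 4 - (39/77 + (2/77)*193) = 4 - (39/77 + 386/77) = 4 - 1*425/77 = 4 - 425/77 = -117/77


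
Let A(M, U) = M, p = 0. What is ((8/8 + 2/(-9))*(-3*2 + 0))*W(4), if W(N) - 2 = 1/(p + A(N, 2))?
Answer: -21/2 ≈ -10.500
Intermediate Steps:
W(N) = 2 + 1/N (W(N) = 2 + 1/(0 + N) = 2 + 1/N)
((8/8 + 2/(-9))*(-3*2 + 0))*W(4) = ((8/8 + 2/(-9))*(-3*2 + 0))*(2 + 1/4) = ((8*(1/8) + 2*(-1/9))*(-6 + 0))*(2 + 1/4) = ((1 - 2/9)*(-6))*(9/4) = ((7/9)*(-6))*(9/4) = -14/3*9/4 = -21/2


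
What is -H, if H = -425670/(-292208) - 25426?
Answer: 530661067/20872 ≈ 25425.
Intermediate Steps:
H = -530661067/20872 (H = -425670*(-1/292208) - 25426 = 30405/20872 - 25426 = -530661067/20872 ≈ -25425.)
-H = -1*(-530661067/20872) = 530661067/20872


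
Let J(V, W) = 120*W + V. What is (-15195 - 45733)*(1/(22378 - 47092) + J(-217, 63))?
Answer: -5528451384064/12357 ≈ -4.4739e+8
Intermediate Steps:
J(V, W) = V + 120*W
(-15195 - 45733)*(1/(22378 - 47092) + J(-217, 63)) = (-15195 - 45733)*(1/(22378 - 47092) + (-217 + 120*63)) = -60928*(1/(-24714) + (-217 + 7560)) = -60928*(-1/24714 + 7343) = -60928*181474901/24714 = -5528451384064/12357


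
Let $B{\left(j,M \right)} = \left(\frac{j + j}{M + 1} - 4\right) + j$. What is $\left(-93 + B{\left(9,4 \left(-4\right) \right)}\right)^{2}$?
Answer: $\frac{198916}{25} \approx 7956.6$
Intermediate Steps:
$B{\left(j,M \right)} = -4 + j + \frac{2 j}{1 + M}$ ($B{\left(j,M \right)} = \left(\frac{2 j}{1 + M} - 4\right) + j = \left(-4 + \frac{2 j}{1 + M}\right) + j = -4 + j + \frac{2 j}{1 + M}$)
$\left(-93 + B{\left(9,4 \left(-4\right) \right)}\right)^{2} = \left(-93 + \frac{-4 - 4 \cdot 4 \left(-4\right) + 3 \cdot 9 + 4 \left(-4\right) 9}{1 + 4 \left(-4\right)}\right)^{2} = \left(-93 + \frac{-4 - -64 + 27 - 144}{1 - 16}\right)^{2} = \left(-93 + \frac{-4 + 64 + 27 - 144}{-15}\right)^{2} = \left(-93 - - \frac{19}{5}\right)^{2} = \left(-93 + \frac{19}{5}\right)^{2} = \left(- \frac{446}{5}\right)^{2} = \frac{198916}{25}$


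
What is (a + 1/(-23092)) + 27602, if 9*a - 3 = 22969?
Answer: 6266937871/207828 ≈ 30154.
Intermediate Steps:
a = 22972/9 (a = 1/3 + (1/9)*22969 = 1/3 + 22969/9 = 22972/9 ≈ 2552.4)
(a + 1/(-23092)) + 27602 = (22972/9 + 1/(-23092)) + 27602 = (22972/9 - 1/23092) + 27602 = 530469415/207828 + 27602 = 6266937871/207828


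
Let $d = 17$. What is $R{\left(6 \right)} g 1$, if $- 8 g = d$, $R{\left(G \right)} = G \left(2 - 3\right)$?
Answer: $\frac{51}{4} \approx 12.75$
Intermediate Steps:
$R{\left(G \right)} = - G$ ($R{\left(G \right)} = G \left(-1\right) = - G$)
$g = - \frac{17}{8}$ ($g = \left(- \frac{1}{8}\right) 17 = - \frac{17}{8} \approx -2.125$)
$R{\left(6 \right)} g 1 = \left(-1\right) 6 \left(- \frac{17}{8}\right) 1 = \left(-6\right) \left(- \frac{17}{8}\right) 1 = \frac{51}{4} \cdot 1 = \frac{51}{4}$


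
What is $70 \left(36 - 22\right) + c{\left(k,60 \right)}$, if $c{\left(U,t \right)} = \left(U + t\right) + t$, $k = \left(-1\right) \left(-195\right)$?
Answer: $1295$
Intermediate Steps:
$k = 195$
$c{\left(U,t \right)} = U + 2 t$
$70 \left(36 - 22\right) + c{\left(k,60 \right)} = 70 \left(36 - 22\right) + \left(195 + 2 \cdot 60\right) = 70 \left(36 - 22\right) + \left(195 + 120\right) = 70 \cdot 14 + 315 = 980 + 315 = 1295$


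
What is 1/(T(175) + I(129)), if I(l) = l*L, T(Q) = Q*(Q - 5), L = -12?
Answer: 1/28202 ≈ 3.5458e-5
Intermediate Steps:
T(Q) = Q*(-5 + Q)
I(l) = -12*l (I(l) = l*(-12) = -12*l)
1/(T(175) + I(129)) = 1/(175*(-5 + 175) - 12*129) = 1/(175*170 - 1548) = 1/(29750 - 1548) = 1/28202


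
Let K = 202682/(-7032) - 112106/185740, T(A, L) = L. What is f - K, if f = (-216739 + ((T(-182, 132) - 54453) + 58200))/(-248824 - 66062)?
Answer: 234266243529/7782320260 ≈ 30.102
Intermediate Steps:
f = 290/429 (f = (-216739 + ((132 - 54453) + 58200))/(-248824 - 66062) = (-216739 + (-54321 + 58200))/(-314886) = (-216739 + 3879)*(-1/314886) = -212860*(-1/314886) = 290/429 ≈ 0.67599)
K = -4804310509/163265460 (K = 202682*(-1/7032) - 112106*1/185740 = -101341/3516 - 56053/92870 = -4804310509/163265460 ≈ -29.426)
f - K = 290/429 - 1*(-4804310509/163265460) = 290/429 + 4804310509/163265460 = 234266243529/7782320260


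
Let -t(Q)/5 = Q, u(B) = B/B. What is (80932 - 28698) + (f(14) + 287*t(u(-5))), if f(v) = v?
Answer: 50813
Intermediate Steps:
u(B) = 1
t(Q) = -5*Q
(80932 - 28698) + (f(14) + 287*t(u(-5))) = (80932 - 28698) + (14 + 287*(-5*1)) = 52234 + (14 + 287*(-5)) = 52234 + (14 - 1435) = 52234 - 1421 = 50813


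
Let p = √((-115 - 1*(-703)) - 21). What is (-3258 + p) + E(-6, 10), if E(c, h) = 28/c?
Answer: -9788/3 + 9*√7 ≈ -3238.9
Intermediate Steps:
p = 9*√7 (p = √((-115 + 703) - 21) = √(588 - 21) = √567 = 9*√7 ≈ 23.812)
(-3258 + p) + E(-6, 10) = (-3258 + 9*√7) + 28/(-6) = (-3258 + 9*√7) + 28*(-⅙) = (-3258 + 9*√7) - 14/3 = -9788/3 + 9*√7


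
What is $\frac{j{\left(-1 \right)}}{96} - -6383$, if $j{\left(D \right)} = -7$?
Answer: $\frac{612761}{96} \approx 6382.9$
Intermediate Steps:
$\frac{j{\left(-1 \right)}}{96} - -6383 = - \frac{7}{96} - -6383 = \left(-7\right) \frac{1}{96} + 6383 = - \frac{7}{96} + 6383 = \frac{612761}{96}$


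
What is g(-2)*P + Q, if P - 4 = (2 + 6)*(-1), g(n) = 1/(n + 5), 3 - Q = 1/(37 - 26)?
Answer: 52/33 ≈ 1.5758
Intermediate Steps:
Q = 32/11 (Q = 3 - 1/(37 - 26) = 3 - 1/11 = 32/11 ≈ 2.9091)
g(n) = 1/(5 + n)
P = -4 (P = 4 + (2 + 6)*(-1) = 4 + 8*(-1) = 4 - 8 = -4)
g(-2)*P + Q = -4/(5 - 2) + 32/11 = -4/3 + 32/11 = 52/33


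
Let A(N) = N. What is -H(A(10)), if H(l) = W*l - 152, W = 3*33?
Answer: -838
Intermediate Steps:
W = 99
H(l) = -152 + 99*l (H(l) = 99*l - 152 = -152 + 99*l)
-H(A(10)) = -(-152 + 99*10) = -(-152 + 990) = -1*838 = -838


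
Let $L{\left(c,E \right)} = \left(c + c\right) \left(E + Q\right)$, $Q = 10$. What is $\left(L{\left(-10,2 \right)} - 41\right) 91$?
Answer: $-25571$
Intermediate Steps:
$L{\left(c,E \right)} = 2 c \left(10 + E\right)$ ($L{\left(c,E \right)} = \left(c + c\right) \left(E + 10\right) = 2 c \left(10 + E\right)$)
$\left(L{\left(-10,2 \right)} - 41\right) 91 = \left(2 \left(-10\right) \left(10 + 2\right) - 41\right) 91 = \left(2 \left(-10\right) 12 - 41\right) 91 = \left(-240 - 41\right) 91 = \left(-281\right) 91 = -25571$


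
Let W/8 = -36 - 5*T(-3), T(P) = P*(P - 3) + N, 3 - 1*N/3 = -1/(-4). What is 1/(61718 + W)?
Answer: 1/60380 ≈ 1.6562e-5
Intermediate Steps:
N = 33/4 (N = 9 - (-3)/(-4) = 9 - (-3)*(-1)/4 = 9 - 3*1/4 = 9 - 3/4 = 33/4 ≈ 8.2500)
T(P) = 33/4 + P*(-3 + P) (T(P) = P*(P - 3) + 33/4 = P*(-3 + P) + 33/4 = 33/4 + P*(-3 + P))
W = -1338 (W = 8*(-36 - 5*(33/4 + (-3)**2 - 3*(-3))) = 8*(-36 - 5*(33/4 + 9 + 9)) = 8*(-36 - 5*105/4) = 8*(-36 - 525/4) = 8*(-669/4) = -1338)
1/(61718 + W) = 1/(61718 - 1338) = 1/60380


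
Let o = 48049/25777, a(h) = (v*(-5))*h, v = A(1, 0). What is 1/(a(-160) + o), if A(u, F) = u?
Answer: 25777/20669649 ≈ 0.0012471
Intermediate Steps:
v = 1
a(h) = -5*h (a(h) = (1*(-5))*h = -5*h)
o = 48049/25777 (o = 48049*(1/25777) = 48049/25777 ≈ 1.8640)
1/(a(-160) + o) = 1/(-5*(-160) + 48049/25777) = 1/(800 + 48049/25777) = 1/(20669649/25777) = 25777/20669649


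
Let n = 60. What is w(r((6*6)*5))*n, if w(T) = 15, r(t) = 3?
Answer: 900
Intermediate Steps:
w(r((6*6)*5))*n = 15*60 = 900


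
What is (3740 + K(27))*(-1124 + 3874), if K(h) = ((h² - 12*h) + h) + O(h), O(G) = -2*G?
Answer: 11324500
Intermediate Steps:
K(h) = h² - 13*h (K(h) = ((h² - 12*h) + h) - 2*h = (h² - 11*h) - 2*h = h² - 13*h)
(3740 + K(27))*(-1124 + 3874) = (3740 + 27*(-13 + 27))*(-1124 + 3874) = (3740 + 27*14)*2750 = (3740 + 378)*2750 = 4118*2750 = 11324500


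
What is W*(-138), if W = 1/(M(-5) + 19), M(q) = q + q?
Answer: -46/3 ≈ -15.333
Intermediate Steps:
M(q) = 2*q
W = ⅑ (W = 1/(2*(-5) + 19) = 1/(-10 + 19) = 1/9 = ⅑ ≈ 0.11111)
W*(-138) = (⅑)*(-138) = -46/3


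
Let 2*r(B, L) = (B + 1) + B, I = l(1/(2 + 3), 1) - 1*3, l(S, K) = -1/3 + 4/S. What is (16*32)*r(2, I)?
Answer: 1280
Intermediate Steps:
l(S, K) = -⅓ + 4/S (l(S, K) = -1*⅓ + 4/S = -⅓ + 4/S)
I = 50/3 (I = (12 - 1/(2 + 3))/(3*(1/(2 + 3))) - 1*3 = (12 - 1/5)/(3*(1/5)) - 3 = (12 - 1*⅕)/(3*(⅕)) - 3 = (⅓)*5*(12 - ⅕) - 3 = (⅓)*5*(59/5) - 3 = 59/3 - 3 = 50/3 ≈ 16.667)
r(B, L) = ½ + B (r(B, L) = ((B + 1) + B)/2 = ((1 + B) + B)/2 = (1 + 2*B)/2 = ½ + B)
(16*32)*r(2, I) = (16*32)*(½ + 2) = 512*(5/2) = 1280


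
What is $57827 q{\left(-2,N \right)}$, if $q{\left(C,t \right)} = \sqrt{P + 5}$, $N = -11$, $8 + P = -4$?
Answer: $57827 i \sqrt{7} \approx 1.53 \cdot 10^{5} i$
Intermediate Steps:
$P = -12$ ($P = -8 - 4 = -12$)
$q{\left(C,t \right)} = i \sqrt{7}$ ($q{\left(C,t \right)} = \sqrt{-12 + 5} = \sqrt{-7} = i \sqrt{7}$)
$57827 q{\left(-2,N \right)} = 57827 i \sqrt{7}$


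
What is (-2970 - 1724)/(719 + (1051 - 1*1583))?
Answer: -4694/187 ≈ -25.102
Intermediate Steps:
(-2970 - 1724)/(719 + (1051 - 1*1583)) = -4694/(719 + (1051 - 1583)) = -4694/(719 - 532) = -4694/187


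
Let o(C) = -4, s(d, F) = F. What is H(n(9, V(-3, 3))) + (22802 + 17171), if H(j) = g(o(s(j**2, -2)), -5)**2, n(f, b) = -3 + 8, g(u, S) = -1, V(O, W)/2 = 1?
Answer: 39974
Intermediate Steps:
V(O, W) = 2 (V(O, W) = 2*1 = 2)
n(f, b) = 5
H(j) = 1 (H(j) = (-1)**2 = 1)
H(n(9, V(-3, 3))) + (22802 + 17171) = 1 + (22802 + 17171) = 1 + 39973 = 39974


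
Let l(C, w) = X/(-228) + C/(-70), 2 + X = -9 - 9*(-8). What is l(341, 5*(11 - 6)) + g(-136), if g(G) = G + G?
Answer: -2211569/7980 ≈ -277.14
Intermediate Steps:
X = 61 (X = -2 + (-9 - 9*(-8)) = -2 + (-9 + 72) = -2 + 63 = 61)
g(G) = 2*G
l(C, w) = -61/228 - C/70 (l(C, w) = 61/(-228) + C/(-70) = 61*(-1/228) + C*(-1/70) = -61/228 - C/70)
l(341, 5*(11 - 6)) + g(-136) = (-61/228 - 1/70*341) + 2*(-136) = (-61/228 - 341/70) - 272 = -41009/7980 - 272 = -2211569/7980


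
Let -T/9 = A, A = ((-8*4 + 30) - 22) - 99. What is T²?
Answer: 1225449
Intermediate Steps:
A = -123 (A = ((-32 + 30) - 22) - 99 = (-2 - 22) - 99 = -24 - 99 = -123)
T = 1107 (T = -9*(-123) = 1107)
T² = 1107² = 1225449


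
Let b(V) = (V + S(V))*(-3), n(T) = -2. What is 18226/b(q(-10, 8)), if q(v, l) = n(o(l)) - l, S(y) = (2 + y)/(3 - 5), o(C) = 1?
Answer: 9113/9 ≈ 1012.6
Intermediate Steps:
S(y) = -1 - y/2 (S(y) = (2 + y)/(-2) = (2 + y)*(-½) = -1 - y/2)
q(v, l) = -2 - l
b(V) = 3 - 3*V/2 (b(V) = (V + (-1 - V/2))*(-3) = (-1 + V/2)*(-3) = 3 - 3*V/2)
18226/b(q(-10, 8)) = 18226/(3 - 3*(-2 - 1*8)/2) = 18226/(3 - 3*(-2 - 8)/2) = 18226/(3 - 3/2*(-10)) = 18226/(3 + 15) = 18226/18 = 18226*(1/18) = 9113/9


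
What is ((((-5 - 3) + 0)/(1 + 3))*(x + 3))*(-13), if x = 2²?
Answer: 182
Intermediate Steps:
x = 4
((((-5 - 3) + 0)/(1 + 3))*(x + 3))*(-13) = ((((-5 - 3) + 0)/(1 + 3))*(4 + 3))*(-13) = (((-8 + 0)/4)*7)*(-13) = (-8*¼*7)*(-13) = -2*7*(-13) = -14*(-13) = 182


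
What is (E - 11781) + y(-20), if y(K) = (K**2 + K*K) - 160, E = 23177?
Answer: 12036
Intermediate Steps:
y(K) = -160 + 2*K**2 (y(K) = (K**2 + K**2) - 160 = 2*K**2 - 160 = -160 + 2*K**2)
(E - 11781) + y(-20) = (23177 - 11781) + (-160 + 2*(-20)**2) = 11396 + (-160 + 2*400) = 11396 + (-160 + 800) = 11396 + 640 = 12036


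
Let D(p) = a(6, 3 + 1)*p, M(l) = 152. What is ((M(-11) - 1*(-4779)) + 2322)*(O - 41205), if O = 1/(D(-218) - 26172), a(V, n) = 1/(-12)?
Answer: -46897986638913/156923 ≈ -2.9886e+8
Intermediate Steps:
a(V, n) = -1/12
D(p) = -p/12
O = -6/156923 (O = 1/(-1/12*(-218) - 26172) = 1/(109/6 - 26172) = 1/(-156923/6) = -6/156923 ≈ -3.8235e-5)
((M(-11) - 1*(-4779)) + 2322)*(O - 41205) = ((152 - 1*(-4779)) + 2322)*(-6/156923 - 41205) = ((152 + 4779) + 2322)*(-6466012221/156923) = (4931 + 2322)*(-6466012221/156923) = 7253*(-6466012221/156923) = -46897986638913/156923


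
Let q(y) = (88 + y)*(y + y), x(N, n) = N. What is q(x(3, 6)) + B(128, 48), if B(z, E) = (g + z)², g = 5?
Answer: 18235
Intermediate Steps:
B(z, E) = (5 + z)²
q(y) = 2*y*(88 + y) (q(y) = (88 + y)*(2*y) = 2*y*(88 + y))
q(x(3, 6)) + B(128, 48) = 2*3*(88 + 3) + (5 + 128)² = 2*3*91 + 133² = 546 + 17689 = 18235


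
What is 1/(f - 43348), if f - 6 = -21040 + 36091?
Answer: -1/28291 ≈ -3.5347e-5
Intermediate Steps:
f = 15057 (f = 6 + (-21040 + 36091) = 6 + 15051 = 15057)
1/(f - 43348) = 1/(15057 - 43348) = 1/(-28291) = -1/28291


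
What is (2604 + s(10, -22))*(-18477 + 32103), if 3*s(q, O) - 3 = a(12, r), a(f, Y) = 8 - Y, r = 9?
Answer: 35491188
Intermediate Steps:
s(q, O) = 2/3 (s(q, O) = 1 + (8 - 1*9)/3 = 1 + (8 - 9)/3 = 1 + (1/3)*(-1) = 1 - 1/3 = 2/3)
(2604 + s(10, -22))*(-18477 + 32103) = (2604 + 2/3)*(-18477 + 32103) = (7814/3)*13626 = 35491188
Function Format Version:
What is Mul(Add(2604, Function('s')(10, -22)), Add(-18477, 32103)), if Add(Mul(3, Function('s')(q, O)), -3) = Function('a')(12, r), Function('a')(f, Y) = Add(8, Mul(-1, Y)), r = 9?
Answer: 35491188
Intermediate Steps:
Function('s')(q, O) = Rational(2, 3) (Function('s')(q, O) = Add(1, Mul(Rational(1, 3), Add(8, Mul(-1, 9)))) = Add(1, Mul(Rational(1, 3), Add(8, -9))) = Add(1, Mul(Rational(1, 3), -1)) = Add(1, Rational(-1, 3)) = Rational(2, 3))
Mul(Add(2604, Function('s')(10, -22)), Add(-18477, 32103)) = Mul(Add(2604, Rational(2, 3)), Add(-18477, 32103)) = Mul(Rational(7814, 3), 13626) = 35491188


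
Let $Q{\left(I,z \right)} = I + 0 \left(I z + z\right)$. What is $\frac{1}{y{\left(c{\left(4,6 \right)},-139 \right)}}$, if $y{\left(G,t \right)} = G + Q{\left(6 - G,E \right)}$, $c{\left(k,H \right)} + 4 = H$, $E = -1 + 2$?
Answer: $\frac{1}{6} \approx 0.16667$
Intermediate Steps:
$E = 1$
$c{\left(k,H \right)} = -4 + H$
$Q{\left(I,z \right)} = I$ ($Q{\left(I,z \right)} = I + 0 \left(z + I z\right) = I + 0 = I$)
$y{\left(G,t \right)} = 6$ ($y{\left(G,t \right)} = G - \left(-6 + G\right) = 6$)
$\frac{1}{y{\left(c{\left(4,6 \right)},-139 \right)}} = \frac{1}{6}$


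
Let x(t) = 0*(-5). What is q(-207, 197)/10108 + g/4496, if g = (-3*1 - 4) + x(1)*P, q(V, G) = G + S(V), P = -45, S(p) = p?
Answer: -28929/11361392 ≈ -0.0025463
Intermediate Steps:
x(t) = 0
q(V, G) = G + V
g = -7 (g = (-3*1 - 4) + 0*(-45) = (-3 - 4) + 0 = -7 + 0 = -7)
q(-207, 197)/10108 + g/4496 = (197 - 207)/10108 - 7/4496 = -10*1/10108 - 7*1/4496 = -5/5054 - 7/4496 = -28929/11361392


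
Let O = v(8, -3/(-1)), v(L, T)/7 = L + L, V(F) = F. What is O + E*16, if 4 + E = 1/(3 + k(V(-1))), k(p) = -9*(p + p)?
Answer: 1024/21 ≈ 48.762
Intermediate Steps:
v(L, T) = 14*L (v(L, T) = 7*(L + L) = 7*(2*L) = 14*L)
O = 112 (O = 14*8 = 112)
k(p) = -18*p
E = -83/21 (E = -4 + 1/(3 - 18*(-1)) = -4 + 1/(3 + 18) = -4 + 1/21 = -83/21 ≈ -3.9524)
O + E*16 = 112 - 83/21*16 = 112 - 1328/21 = 1024/21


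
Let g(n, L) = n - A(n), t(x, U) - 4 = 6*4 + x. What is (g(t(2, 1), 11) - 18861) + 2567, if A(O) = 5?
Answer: -16269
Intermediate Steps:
t(x, U) = 28 + x (t(x, U) = 4 + (6*4 + x) = 4 + (24 + x) = 28 + x)
g(n, L) = -5 + n (g(n, L) = n - 1*5 = n - 5 = -5 + n)
(g(t(2, 1), 11) - 18861) + 2567 = ((-5 + (28 + 2)) - 18861) + 2567 = ((-5 + 30) - 18861) + 2567 = (25 - 18861) + 2567 = -18836 + 2567 = -16269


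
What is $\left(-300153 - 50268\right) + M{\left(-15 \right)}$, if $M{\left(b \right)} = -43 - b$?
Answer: $-350449$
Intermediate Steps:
$\left(-300153 - 50268\right) + M{\left(-15 \right)} = \left(-300153 - 50268\right) - 28 = -350421 - 28 = -350449$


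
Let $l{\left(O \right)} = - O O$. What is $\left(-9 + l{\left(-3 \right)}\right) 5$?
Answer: $-90$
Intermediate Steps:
$l{\left(O \right)} = - O^{2}$
$\left(-9 + l{\left(-3 \right)}\right) 5 = \left(-9 - \left(-3\right)^{2}\right) 5 = \left(-9 - 9\right) 5 = \left(-18\right) 5 = -90$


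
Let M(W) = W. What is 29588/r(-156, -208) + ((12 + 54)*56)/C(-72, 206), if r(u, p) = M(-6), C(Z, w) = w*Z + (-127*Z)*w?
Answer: -27428065/5562 ≈ -4931.3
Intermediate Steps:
C(Z, w) = -126*Z*w (C(Z, w) = Z*w - 127*Z*w = -126*Z*w)
r(u, p) = -6
29588/r(-156, -208) + ((12 + 54)*56)/C(-72, 206) = 29588/(-6) + ((12 + 54)*56)/((-126*(-72)*206)) = 29588*(-1/6) + (66*56)/1868832 = -14794/3 + 3696*(1/1868832) = -14794/3 + 11/5562 = -27428065/5562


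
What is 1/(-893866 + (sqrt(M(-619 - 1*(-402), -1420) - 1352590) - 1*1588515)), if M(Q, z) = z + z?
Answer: -2482381/6162216784591 - I*sqrt(1355430)/6162216784591 ≈ -4.0284e-7 - 1.8893e-10*I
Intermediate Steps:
M(Q, z) = 2*z
1/(-893866 + (sqrt(M(-619 - 1*(-402), -1420) - 1352590) - 1*1588515)) = 1/(-893866 + (sqrt(2*(-1420) - 1352590) - 1*1588515)) = 1/(-893866 + (sqrt(-2840 - 1352590) - 1588515)) = 1/(-893866 + (sqrt(-1355430) - 1588515)) = 1/(-893866 + (I*sqrt(1355430) - 1588515)) = 1/(-893866 + (-1588515 + I*sqrt(1355430))) = 1/(-2482381 + I*sqrt(1355430))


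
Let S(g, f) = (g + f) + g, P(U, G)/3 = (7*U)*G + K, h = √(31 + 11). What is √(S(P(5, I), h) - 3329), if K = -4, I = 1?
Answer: √(-3143 + √42) ≈ 56.005*I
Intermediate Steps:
h = √42 ≈ 6.4807
P(U, G) = -12 + 21*G*U (P(U, G) = 3*((7*U)*G - 4) = 3*(7*G*U - 4) = 3*(-4 + 7*G*U) = -12 + 21*G*U)
S(g, f) = f + 2*g (S(g, f) = (f + g) + g = f + 2*g)
√(S(P(5, I), h) - 3329) = √((√42 + 2*(-12 + 21*1*5)) - 3329) = √((√42 + 2*(-12 + 105)) - 3329) = √((√42 + 2*93) - 3329) = √((√42 + 186) - 3329) = √((186 + √42) - 3329) = √(-3143 + √42)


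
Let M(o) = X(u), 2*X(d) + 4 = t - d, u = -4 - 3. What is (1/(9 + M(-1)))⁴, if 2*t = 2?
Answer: 1/14641 ≈ 6.8301e-5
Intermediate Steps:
t = 1 (t = (½)*2 = 1)
u = -7
X(d) = -3/2 - d/2 (X(d) = -2 + (1 - d)/2 = -2 + (½ - d/2) = -3/2 - d/2)
M(o) = 2 (M(o) = -3/2 - ½*(-7) = -3/2 + 7/2 = 2)
(1/(9 + M(-1)))⁴ = (1/(9 + 2))⁴ = (1/11)⁴ = 1/14641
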